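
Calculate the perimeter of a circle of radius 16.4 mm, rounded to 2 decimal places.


Shape: circle
Radius r = 16.4 mm
Formula: C = 2 * pi * r
C = 2 * pi * 16.4
C = 32.8 * pi
C = 103.04
103.04 mm


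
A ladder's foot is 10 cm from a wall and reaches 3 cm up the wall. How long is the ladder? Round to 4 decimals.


Shape: right triangle
Legs a = 10 cm, b = 3 cm
Formula: c = sqrt(a^2 + b^2)
a^2 = 100, b^2 = 9
a^2 + b^2 = 109
c = sqrt(109)
c = 10.4403
10.4403 cm


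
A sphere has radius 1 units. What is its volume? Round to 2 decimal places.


Shape: sphere
Radius r = 1 units
Formula: V = (4/3) * pi * r^3
r^3 = 1
(4/3) * 1 = 1.333333
V = 1.333333 * pi
V = 4.19
4.19 units^3


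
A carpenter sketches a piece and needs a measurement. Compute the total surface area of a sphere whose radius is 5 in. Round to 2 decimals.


Shape: sphere
Radius r = 5 in
Formula: SA = 4 * pi * r^2
r^2 = 25
SA = 4 * pi * 25
SA = 100 * pi
SA = 314.16
314.16 in^2


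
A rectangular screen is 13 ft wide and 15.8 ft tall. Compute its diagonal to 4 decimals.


Shape: rectangle (diagonal via Pythagoras)
Sides: 13 ft and 15.8 ft
Formula: d = sqrt(l^2 + w^2)
l^2 = 169, w^2 = 249.64
l^2 + w^2 = 418.64
d = sqrt(418.64)
d = 20.4607
20.4607 ft


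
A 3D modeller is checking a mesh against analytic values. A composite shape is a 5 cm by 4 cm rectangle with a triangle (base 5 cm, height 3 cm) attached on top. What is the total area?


Composite shape: rectangle + triangle
Rectangle area = 5 * 4 = 20
Triangle area = 0.5 * 5 * 3 = 7.5
Total = 20 + 7.5
Total = 27.5
27.5 cm^2


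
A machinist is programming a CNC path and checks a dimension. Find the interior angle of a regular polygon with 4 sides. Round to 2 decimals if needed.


Shape: regular square (4 sides)
Formula: interior angle = (n - 2) * 180 / n
(n - 2) = 2
(n - 2) * 180 = 360
angle = 360 / 4
angle = 90
90 degrees


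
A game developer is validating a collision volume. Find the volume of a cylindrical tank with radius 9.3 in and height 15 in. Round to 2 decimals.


Shape: cylinder
Radius r = 9.3 in, Height h = 15 in
Formula: V = pi * r^2 * h
r^2 = 86.49
V = pi * 86.49 * 15
V = 1297.35 * pi
V = 4075.75
4075.75 in^3


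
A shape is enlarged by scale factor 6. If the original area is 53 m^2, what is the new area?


Linear scale factor k = 6
Original area = 53 m^2
Rule: under a linear scaling by k, areas scale by k^2.
k^2 = 6^2 = 36
New area = 53 * 36
New area = 1908
1908 m^2


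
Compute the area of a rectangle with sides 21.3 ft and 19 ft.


Shape: rectangle
Length l = 21.3 ft, Width w = 19 ft
Formula: A = l * w
A = 21.3 * 19
A = 404.7
404.7 ft^2


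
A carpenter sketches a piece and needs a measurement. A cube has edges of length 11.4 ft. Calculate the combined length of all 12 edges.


Shape: cube
Side s = 11.4 ft
A cube has 12 edges, all equal.
Formula: total edge length = 12 * s
Total = 12 * 11.4
Total = 136.8
136.8 ft


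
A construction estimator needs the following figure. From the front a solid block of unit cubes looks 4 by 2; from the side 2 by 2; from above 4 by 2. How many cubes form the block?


Orthographic views of a solid rectangular block:
Front view 4 x 2 -> length = 4, height = 2
Side view 2 x 2 -> width = 2, height = 2 (consistent)
Top view 4 x 2 -> confirms length = 4, width = 2
The block is 4 x 2 x 2.
Total unit cubes = 4 * 2 * 2 = 16
16 unit cubes


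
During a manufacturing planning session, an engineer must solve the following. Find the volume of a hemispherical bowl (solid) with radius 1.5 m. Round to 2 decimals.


Shape: hemisphere (half of a sphere)
Radius r = 1.5 m
Formula: V = (1/2) * (4/3) * pi * r^3 = (2/3) * pi * r^3
r^3 = 3.375
(2/3) * 3.375 = 2.25
V = 2.25 * pi
V = 7.07
7.07 m^3


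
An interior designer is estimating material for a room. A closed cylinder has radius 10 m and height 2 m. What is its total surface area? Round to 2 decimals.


Shape: closed cylinder
Radius r = 10 m, Height h = 2 m
Formula: SA = 2*pi*r^2 + 2*pi*r*h = 2*pi*r*(r + h)
r + h = 12
2 * r * (r + h) = 2 * 10 * 12 = 240
SA = 240 * pi
SA = 753.98
753.98 m^2


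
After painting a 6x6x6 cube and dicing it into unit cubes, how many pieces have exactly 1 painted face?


Large cube: 6 x 6 x 6, cut into unit cubes.
n = 6, so n - 2 = 4
Cubes with 1 painted face lie in the interior of each face.
A cube has 6 faces; each contributes (n - 2)^2 = 16 such cubes.
Count = 6 * 16 = 96
96 unit cubes


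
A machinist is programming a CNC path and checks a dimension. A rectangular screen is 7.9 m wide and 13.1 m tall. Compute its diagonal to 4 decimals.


Shape: rectangle (diagonal via Pythagoras)
Sides: 7.9 m and 13.1 m
Formula: d = sqrt(l^2 + w^2)
l^2 = 62.41, w^2 = 171.61
l^2 + w^2 = 234.02
d = sqrt(234.02)
d = 15.2977
15.2977 m


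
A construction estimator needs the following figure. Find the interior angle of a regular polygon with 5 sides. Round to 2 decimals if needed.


Shape: regular pentagon (5 sides)
Formula: interior angle = (n - 2) * 180 / n
(n - 2) = 3
(n - 2) * 180 = 540
angle = 540 / 5
angle = 108
108 degrees


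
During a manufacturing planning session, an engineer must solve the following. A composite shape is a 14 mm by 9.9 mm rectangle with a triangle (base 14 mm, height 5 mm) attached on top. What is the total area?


Composite shape: rectangle + triangle
Rectangle area = 14 * 9.9 = 138.6
Triangle area = 0.5 * 14 * 5 = 35
Total = 138.6 + 35
Total = 173.6
173.6 mm^2


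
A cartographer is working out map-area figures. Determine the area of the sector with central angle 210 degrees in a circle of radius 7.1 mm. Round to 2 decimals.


Shape: circular sector
Radius r = 7.1 mm, Angle = 210 degrees
Formula: A = (angle/360) * pi * r^2
r^2 = 50.41
Fraction of circle = 210/360
A = (210/360) * pi * 50.41
A = 29.405833 * pi
A = 92.38
92.38 mm^2


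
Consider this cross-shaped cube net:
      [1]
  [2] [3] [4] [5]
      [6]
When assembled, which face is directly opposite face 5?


Net: cross layout. Take square 3 as the base (bottom).
Fold the four squares in the horizontal row up around 3: 2 -> left, 4 -> right, 5 wraps to the top.
Fold 1 and 6 up from 3: 1 -> back, 6 -> front.
Opposite pairs are therefore: (1, 6), (2, 4), (3, 5).
Face 5 is opposite face 3.
face 3


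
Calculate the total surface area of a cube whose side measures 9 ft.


Shape: cube
Side s = 9 ft
A cube has 6 square faces.
Formula: SA = 6 * s^2
s^2 = 81
SA = 6 * 81
SA = 486
486 ft^2


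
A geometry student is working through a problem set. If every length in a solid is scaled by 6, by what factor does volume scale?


Linear scale factor k = 6
Rule: under a linear scaling by k, volumes scale by k^3.
k^3 = 6 * 6 * 6
k^3 = 36 * 6
k^3 = 216
Volume scales by a factor of 216.
216 (dimensionless)


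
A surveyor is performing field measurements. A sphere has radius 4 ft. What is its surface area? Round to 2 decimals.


Shape: sphere
Radius r = 4 ft
Formula: SA = 4 * pi * r^2
r^2 = 16
SA = 4 * pi * 16
SA = 64 * pi
SA = 201.06
201.06 ft^2


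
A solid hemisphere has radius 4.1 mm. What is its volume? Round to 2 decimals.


Shape: hemisphere (half of a sphere)
Radius r = 4.1 mm
Formula: V = (1/2) * (4/3) * pi * r^3 = (2/3) * pi * r^3
r^3 = 68.921
(2/3) * 68.921 = 45.947333
V = 45.947333 * pi
V = 144.35
144.35 mm^3


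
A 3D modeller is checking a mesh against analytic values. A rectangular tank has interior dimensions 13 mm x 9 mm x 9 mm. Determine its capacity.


Shape: rectangular prism
l = 13 mm, w = 9 mm, h = 9 mm
Formula: V = l * w * h
V = 13 * 9 * 9
V = 117 * 9
V = 1053
1053 mm^3


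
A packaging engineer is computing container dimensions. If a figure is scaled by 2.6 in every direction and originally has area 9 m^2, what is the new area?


Linear scale factor k = 2.6
Original area = 9 m^2
Rule: under a linear scaling by k, areas scale by k^2.
k^2 = 2.6^2 = 6.76
New area = 9 * 6.76
New area = 60.84
60.84 m^2


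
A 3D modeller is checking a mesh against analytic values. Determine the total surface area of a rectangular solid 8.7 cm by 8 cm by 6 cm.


Shape: rectangular prism
l = 8.7 cm, w = 8 cm, h = 6 cm
Formula: SA = 2(lw + lh + wh)
lw = 69.6, lh = 52.2, wh = 48
lw + lh + wh = 169.8
SA = 2 * 169.8
SA = 339.6
339.6 cm^2


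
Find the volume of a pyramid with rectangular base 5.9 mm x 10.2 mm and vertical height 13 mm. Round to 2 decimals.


Shape: rectangular pyramid
Base: 5.9 mm x 10.2 mm, Height h = 13 mm
Formula: V = (1/3) * base_area * h
base_area = 5.9 * 10.2 = 60.18
base_area * h = 60.18 * 13 = 782.34
V = 782.34 / 3
V = 260.78
260.78 mm^3


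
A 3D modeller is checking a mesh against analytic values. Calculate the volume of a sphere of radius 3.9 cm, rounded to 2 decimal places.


Shape: sphere
Radius r = 3.9 cm
Formula: V = (4/3) * pi * r^3
r^3 = 59.319
(4/3) * 59.319 = 79.092
V = 79.092 * pi
V = 248.47
248.47 cm^3


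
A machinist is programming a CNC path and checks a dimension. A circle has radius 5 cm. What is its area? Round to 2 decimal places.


Shape: circle
Radius r = 5 cm
Formula: A = pi * r^2
r^2 = 5^2 = 25
A = pi * 25
A = 78.54
78.54 cm^2


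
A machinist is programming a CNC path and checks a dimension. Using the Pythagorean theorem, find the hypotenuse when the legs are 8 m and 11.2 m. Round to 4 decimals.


Shape: right triangle
Legs a = 8 m, b = 11.2 m
Formula: c = sqrt(a^2 + b^2)
a^2 = 64, b^2 = 125.44
a^2 + b^2 = 189.44
c = sqrt(189.44)
c = 13.7637
13.7637 m


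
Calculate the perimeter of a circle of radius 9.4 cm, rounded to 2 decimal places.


Shape: circle
Radius r = 9.4 cm
Formula: C = 2 * pi * r
C = 2 * pi * 9.4
C = 18.8 * pi
C = 59.06
59.06 cm


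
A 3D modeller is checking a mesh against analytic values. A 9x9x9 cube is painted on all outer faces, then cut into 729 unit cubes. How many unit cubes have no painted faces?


Large cube: 9 x 9 x 9, cut into unit cubes.
n = 9, so n - 2 = 7
Unpainted cubes form the interior (n - 2)^3 block.
(n - 2)^3 = 7^3 = 343
343 unit cubes


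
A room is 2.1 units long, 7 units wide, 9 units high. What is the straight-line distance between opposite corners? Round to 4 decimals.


Shape: rectangular box (space diagonal)
l = 2.1 units, w = 7 units, h = 9 units
Visualize: the diagonal of the base, then a right triangle with that diagonal and the height.
Formula: d = sqrt(l^2 + w^2 + h^2)
l^2 + w^2 + h^2 = 4.41 + 49 + 81 = 134.41
d = sqrt(134.41)
d = 11.5935
11.5935 units


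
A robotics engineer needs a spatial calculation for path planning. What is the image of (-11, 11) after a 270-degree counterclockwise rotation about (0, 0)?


Transformation: rotation about the origin
Original point: (-11, 11)
Rule for 270 deg counterclockwise: (x, y) -> (y, -x)
Apply: (-11, 11) -> (11, 11)
(11, 11)


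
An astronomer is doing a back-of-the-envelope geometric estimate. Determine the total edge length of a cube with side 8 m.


Shape: cube
Side s = 8 m
A cube has 12 edges, all equal.
Formula: total edge length = 12 * s
Total = 12 * 8
Total = 96
96 m


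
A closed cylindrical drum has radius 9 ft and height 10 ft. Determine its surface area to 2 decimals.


Shape: closed cylinder
Radius r = 9 ft, Height h = 10 ft
Formula: SA = 2*pi*r^2 + 2*pi*r*h = 2*pi*r*(r + h)
r + h = 19
2 * r * (r + h) = 2 * 9 * 19 = 342
SA = 342 * pi
SA = 1074.42
1074.42 ft^2


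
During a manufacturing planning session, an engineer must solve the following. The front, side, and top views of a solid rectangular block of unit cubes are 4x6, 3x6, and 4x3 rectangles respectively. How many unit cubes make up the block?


Orthographic views of a solid rectangular block:
Front view 4 x 6 -> length = 4, height = 6
Side view 3 x 6 -> width = 3, height = 6 (consistent)
Top view 4 x 3 -> confirms length = 4, width = 3
The block is 4 x 3 x 6.
Total unit cubes = 4 * 3 * 6 = 72
72 unit cubes


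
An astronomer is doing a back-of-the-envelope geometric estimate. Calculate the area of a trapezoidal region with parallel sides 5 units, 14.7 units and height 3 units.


Shape: trapezoid
Parallel sides a = 5 units, b = 14.7 units; Height h = 3 units
Formula: A = (a + b) * h / 2
a + b = 5 + 14.7 = 19.7
A = 19.7 * 3 / 2
A = 59.1 / 2
A = 29.55
29.55 units^2


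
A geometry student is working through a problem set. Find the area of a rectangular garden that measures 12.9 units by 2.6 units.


Shape: rectangle
Length l = 12.9 units, Width w = 2.6 units
Formula: A = l * w
A = 12.9 * 2.6
A = 33.54
33.54 units^2


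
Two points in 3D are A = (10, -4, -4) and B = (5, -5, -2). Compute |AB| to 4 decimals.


3D distance between two points
P1 = (10, -4, -4), P2 = (5, -5, -2)
Formula: d = sqrt((x2-x1)^2 + (y2-y1)^2 + (z2-z1)^2)
dx = 5 - 10 = -5
dy = -5 - -4 = -1
dz = -2 - -4 = 2
dx^2 + dy^2 + dz^2 = 25 + 1 + 4 = 30
d = sqrt(30)
d = 5.4772
5.4772 units


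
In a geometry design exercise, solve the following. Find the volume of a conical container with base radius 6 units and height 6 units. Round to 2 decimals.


Shape: cone
Radius r = 6 units, Height h = 6 units
Formula: V = (1/3) * pi * r^2 * h
r^2 = 36
pi * r^2 * h = pi * 36 * 6 = 216 * pi
V = 216 * pi / 3
V = 226.19
226.19 units^3


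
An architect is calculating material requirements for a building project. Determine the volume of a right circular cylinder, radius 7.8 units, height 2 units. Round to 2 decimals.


Shape: cylinder
Radius r = 7.8 units, Height h = 2 units
Formula: V = pi * r^2 * h
r^2 = 60.84
V = pi * 60.84 * 2
V = 121.68 * pi
V = 382.27
382.27 units^3


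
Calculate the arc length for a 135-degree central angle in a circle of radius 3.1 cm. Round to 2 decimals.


Shape: circular arc
Radius r = 3.1 cm, Angle = 135 degrees
Formula: L = (angle/360) * 2 * pi * r
2 * pi * r = 6.2 * pi
L = (135/360) * 6.2 * pi
L = 2.325 * pi
L = 7.3
7.3 cm


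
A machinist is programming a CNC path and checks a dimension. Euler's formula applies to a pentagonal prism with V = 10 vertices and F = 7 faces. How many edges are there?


Polyhedron: pentagonal prism
Euler's formula for convex polyhedra: V - E + F = 2
Given: V = 10 vertices and F = 7 faces
Solve for E:
E = V + F - 2 = 10 + 7 - 2 = 15
15 edges


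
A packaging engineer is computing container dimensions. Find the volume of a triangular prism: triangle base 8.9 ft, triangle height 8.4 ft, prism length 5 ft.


Shape: triangular prism
Triangle base = 8.9 ft, triangle height = 8.4 ft, prism length L = 5 ft
Formula: V = (1/2 * b * h_tri) * L
Cross-section area = 0.5 * 8.9 * 8.4 = 37.38
V = 37.38 * 5
V = 186.9
186.9 ft^3


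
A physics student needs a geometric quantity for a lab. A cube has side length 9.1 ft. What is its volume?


Shape: cube
Side s = 9.1 ft
Formula: V = s^3
V = 9.1 * 9.1 * 9.1
V = 82.81 * 9.1
V = 753.571
753.571 ft^3


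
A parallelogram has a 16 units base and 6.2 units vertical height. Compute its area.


Shape: parallelogram
Base b = 16 units, Height h = 6.2 units
Formula: A = b * h
A = 16 * 6.2
A = 99.2
99.2 units^2


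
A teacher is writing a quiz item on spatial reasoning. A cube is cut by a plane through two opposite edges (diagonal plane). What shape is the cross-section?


Solid: cube
Cutting plane: through two opposite edges (diagonal plane)
Visualize the intersection of the plane with the solid's surface.
The boundary of the cut region is a rectangle.
rectangle


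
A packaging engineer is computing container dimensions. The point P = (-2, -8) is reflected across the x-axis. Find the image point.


Transformation: reflection
Original point: (-2, -8)
Rule for reflection over the x-axis: (x, y) -> (x, -y)
Apply: (-2, -8) -> (-2, 8)
(-2, 8)


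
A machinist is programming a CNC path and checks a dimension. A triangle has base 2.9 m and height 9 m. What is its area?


Shape: triangle
Base b = 2.9 m, Height h = 9 m
Formula: A = (1/2) * b * h
A = 0.5 * 2.9 * 9
A = 0.5 * 26.1
A = 13.05
13.05 m^2


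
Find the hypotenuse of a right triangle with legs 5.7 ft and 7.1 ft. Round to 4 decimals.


Shape: right triangle
Legs a = 5.7 ft, b = 7.1 ft
Formula: c = sqrt(a^2 + b^2)
a^2 = 32.49, b^2 = 50.41
a^2 + b^2 = 82.9
c = sqrt(82.9)
c = 9.1049
9.1049 ft


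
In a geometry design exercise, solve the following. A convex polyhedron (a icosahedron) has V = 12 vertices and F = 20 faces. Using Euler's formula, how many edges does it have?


Polyhedron: icosahedron
Euler's formula for convex polyhedra: V - E + F = 2
Given: V = 12 vertices and F = 20 faces
Solve for E:
E = V + F - 2 = 12 + 20 - 2 = 30
30 edges


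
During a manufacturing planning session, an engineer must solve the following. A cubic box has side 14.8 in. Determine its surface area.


Shape: cube
Side s = 14.8 in
A cube has 6 square faces.
Formula: SA = 6 * s^2
s^2 = 219.04
SA = 6 * 219.04
SA = 1314.24
1314.24 in^2


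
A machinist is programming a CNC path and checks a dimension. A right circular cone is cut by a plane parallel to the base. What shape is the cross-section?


Solid: right circular cone
Cutting plane: parallel to the base
Visualize the intersection of the plane with the solid's surface.
The boundary of the cut region is a circle.
circle


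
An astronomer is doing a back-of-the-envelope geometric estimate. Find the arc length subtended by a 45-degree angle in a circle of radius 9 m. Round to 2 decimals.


Shape: circular arc
Radius r = 9 m, Angle = 45 degrees
Formula: L = (angle/360) * 2 * pi * r
2 * pi * r = 18 * pi
L = (45/360) * 18 * pi
L = 2.25 * pi
L = 7.07
7.07 m


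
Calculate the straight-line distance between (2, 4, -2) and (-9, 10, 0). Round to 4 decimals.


3D distance between two points
P1 = (2, 4, -2), P2 = (-9, 10, 0)
Formula: d = sqrt((x2-x1)^2 + (y2-y1)^2 + (z2-z1)^2)
dx = -9 - 2 = -11
dy = 10 - 4 = 6
dz = 0 - -2 = 2
dx^2 + dy^2 + dz^2 = 121 + 36 + 4 = 161
d = sqrt(161)
d = 12.6886
12.6886 units


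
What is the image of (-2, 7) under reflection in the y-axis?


Transformation: reflection
Original point: (-2, 7)
Rule for reflection over the y-axis: (x, y) -> (-x, y)
Apply: (-2, 7) -> (2, 7)
(2, 7)


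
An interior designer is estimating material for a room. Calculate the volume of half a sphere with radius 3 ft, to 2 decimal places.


Shape: hemisphere (half of a sphere)
Radius r = 3 ft
Formula: V = (1/2) * (4/3) * pi * r^3 = (2/3) * pi * r^3
r^3 = 27
(2/3) * 27 = 18
V = 18 * pi
V = 56.55
56.55 ft^3


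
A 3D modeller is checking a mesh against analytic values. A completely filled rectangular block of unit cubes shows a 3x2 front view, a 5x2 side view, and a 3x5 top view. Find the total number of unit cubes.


Orthographic views of a solid rectangular block:
Front view 3 x 2 -> length = 3, height = 2
Side view 5 x 2 -> width = 5, height = 2 (consistent)
Top view 3 x 5 -> confirms length = 3, width = 5
The block is 3 x 5 x 2.
Total unit cubes = 3 * 5 * 2 = 30
30 unit cubes


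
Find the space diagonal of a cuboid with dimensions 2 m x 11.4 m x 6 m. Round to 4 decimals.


Shape: rectangular box (space diagonal)
l = 2 m, w = 11.4 m, h = 6 m
Visualize: the diagonal of the base, then a right triangle with that diagonal and the height.
Formula: d = sqrt(l^2 + w^2 + h^2)
l^2 + w^2 + h^2 = 4 + 129.96 + 36 = 169.96
d = sqrt(169.96)
d = 13.0369
13.0369 m


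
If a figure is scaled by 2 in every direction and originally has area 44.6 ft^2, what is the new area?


Linear scale factor k = 2
Original area = 44.6 ft^2
Rule: under a linear scaling by k, areas scale by k^2.
k^2 = 2^2 = 4
New area = 44.6 * 4
New area = 178.4
178.4 ft^2


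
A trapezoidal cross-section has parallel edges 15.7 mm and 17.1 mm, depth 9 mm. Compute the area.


Shape: trapezoid
Parallel sides a = 15.7 mm, b = 17.1 mm; Height h = 9 mm
Formula: A = (a + b) * h / 2
a + b = 15.7 + 17.1 = 32.8
A = 32.8 * 9 / 2
A = 295.2 / 2
A = 147.6
147.6 mm^2


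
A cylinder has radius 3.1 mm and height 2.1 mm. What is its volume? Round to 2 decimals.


Shape: cylinder
Radius r = 3.1 mm, Height h = 2.1 mm
Formula: V = pi * r^2 * h
r^2 = 9.61
V = pi * 9.61 * 2.1
V = 20.181 * pi
V = 63.4
63.4 mm^3


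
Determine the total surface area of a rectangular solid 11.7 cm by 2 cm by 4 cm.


Shape: rectangular prism
l = 11.7 cm, w = 2 cm, h = 4 cm
Formula: SA = 2(lw + lh + wh)
lw = 23.4, lh = 46.8, wh = 8
lw + lh + wh = 78.2
SA = 2 * 78.2
SA = 156.4
156.4 cm^2


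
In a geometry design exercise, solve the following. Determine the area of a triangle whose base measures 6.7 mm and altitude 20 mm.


Shape: triangle
Base b = 6.7 mm, Height h = 20 mm
Formula: A = (1/2) * b * h
A = 0.5 * 6.7 * 20
A = 0.5 * 134
A = 67
67 mm^2


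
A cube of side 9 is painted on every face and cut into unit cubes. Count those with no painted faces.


Large cube: 9 x 9 x 9, cut into unit cubes.
n = 9, so n - 2 = 7
Unpainted cubes form the interior (n - 2)^3 block.
(n - 2)^3 = 7^3 = 343
343 unit cubes


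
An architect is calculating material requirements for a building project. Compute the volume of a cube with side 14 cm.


Shape: cube
Side s = 14 cm
Formula: V = s^3
V = 14 * 14 * 14
V = 196 * 14
V = 2744
2744 cm^3


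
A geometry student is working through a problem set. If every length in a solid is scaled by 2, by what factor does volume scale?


Linear scale factor k = 2
Rule: under a linear scaling by k, volumes scale by k^3.
k^3 = 2 * 2 * 2
k^3 = 4 * 2
k^3 = 8
Volume scales by a factor of 8.
8 (dimensionless)


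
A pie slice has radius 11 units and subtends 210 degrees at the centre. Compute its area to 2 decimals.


Shape: circular sector
Radius r = 11 units, Angle = 210 degrees
Formula: A = (angle/360) * pi * r^2
r^2 = 121
Fraction of circle = 210/360
A = (210/360) * pi * 121
A = 70.583333 * pi
A = 221.74
221.74 units^2


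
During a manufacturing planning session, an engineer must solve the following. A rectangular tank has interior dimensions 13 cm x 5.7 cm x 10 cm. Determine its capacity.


Shape: rectangular prism
l = 13 cm, w = 5.7 cm, h = 10 cm
Formula: V = l * w * h
V = 13 * 5.7 * 10
V = 74.1 * 10
V = 741
741 cm^3


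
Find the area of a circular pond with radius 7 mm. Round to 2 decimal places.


Shape: circle
Radius r = 7 mm
Formula: A = pi * r^2
r^2 = 7^2 = 49
A = pi * 49
A = 153.94
153.94 mm^2


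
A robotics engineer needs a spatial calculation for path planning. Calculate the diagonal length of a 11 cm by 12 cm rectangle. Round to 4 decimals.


Shape: rectangle (diagonal via Pythagoras)
Sides: 11 cm and 12 cm
Formula: d = sqrt(l^2 + w^2)
l^2 = 121, w^2 = 144
l^2 + w^2 = 265
d = sqrt(265)
d = 16.2788
16.2788 cm


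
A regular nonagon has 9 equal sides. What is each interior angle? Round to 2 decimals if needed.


Shape: regular nonagon (9 sides)
Formula: interior angle = (n - 2) * 180 / n
(n - 2) = 7
(n - 2) * 180 = 1260
angle = 1260 / 9
angle = 140
140 degrees


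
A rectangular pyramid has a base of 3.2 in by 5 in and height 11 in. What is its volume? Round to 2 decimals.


Shape: rectangular pyramid
Base: 3.2 in x 5 in, Height h = 11 in
Formula: V = (1/3) * base_area * h
base_area = 3.2 * 5 = 16
base_area * h = 16 * 11 = 176
V = 176 / 3
V = 58.67
58.67 in^3


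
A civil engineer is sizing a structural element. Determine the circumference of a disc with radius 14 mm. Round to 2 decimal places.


Shape: circle
Radius r = 14 mm
Formula: C = 2 * pi * r
C = 2 * pi * 14
C = 28 * pi
C = 87.96
87.96 mm


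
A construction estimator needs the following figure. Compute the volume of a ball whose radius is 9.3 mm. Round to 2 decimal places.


Shape: sphere
Radius r = 9.3 mm
Formula: V = (4/3) * pi * r^3
r^3 = 804.357
(4/3) * 804.357 = 1072.476
V = 1072.476 * pi
V = 3369.28
3369.28 mm^3


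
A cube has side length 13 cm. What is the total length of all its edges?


Shape: cube
Side s = 13 cm
A cube has 12 edges, all equal.
Formula: total edge length = 12 * s
Total = 12 * 13
Total = 156
156 cm


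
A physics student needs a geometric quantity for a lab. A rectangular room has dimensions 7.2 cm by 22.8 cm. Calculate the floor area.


Shape: rectangle
Length l = 7.2 cm, Width w = 22.8 cm
Formula: A = l * w
A = 7.2 * 22.8
A = 164.16
164.16 cm^2


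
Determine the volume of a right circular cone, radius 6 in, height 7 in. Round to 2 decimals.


Shape: cone
Radius r = 6 in, Height h = 7 in
Formula: V = (1/3) * pi * r^2 * h
r^2 = 36
pi * r^2 * h = pi * 36 * 7 = 252 * pi
V = 252 * pi / 3
V = 263.89
263.89 in^3


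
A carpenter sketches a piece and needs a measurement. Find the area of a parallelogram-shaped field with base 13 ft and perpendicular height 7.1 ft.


Shape: parallelogram
Base b = 13 ft, Height h = 7.1 ft
Formula: A = b * h
A = 13 * 7.1
A = 92.3
92.3 ft^2


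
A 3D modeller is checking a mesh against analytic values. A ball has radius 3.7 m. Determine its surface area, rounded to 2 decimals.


Shape: sphere
Radius r = 3.7 m
Formula: SA = 4 * pi * r^2
r^2 = 13.69
SA = 4 * pi * 13.69
SA = 54.76 * pi
SA = 172.03
172.03 m^2


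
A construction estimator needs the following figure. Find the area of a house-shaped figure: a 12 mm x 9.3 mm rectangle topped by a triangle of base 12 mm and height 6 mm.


Composite shape: rectangle + triangle
Rectangle area = 12 * 9.3 = 111.6
Triangle area = 0.5 * 12 * 6 = 36
Total = 111.6 + 36
Total = 147.6
147.6 mm^2


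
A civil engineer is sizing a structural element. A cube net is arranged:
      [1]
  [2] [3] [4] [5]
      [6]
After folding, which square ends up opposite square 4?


Net: cross layout. Take square 3 as the base (bottom).
Fold the four squares in the horizontal row up around 3: 2 -> left, 4 -> right, 5 wraps to the top.
Fold 1 and 6 up from 3: 1 -> back, 6 -> front.
Opposite pairs are therefore: (1, 6), (2, 4), (3, 5).
Face 4 is opposite face 2.
face 2


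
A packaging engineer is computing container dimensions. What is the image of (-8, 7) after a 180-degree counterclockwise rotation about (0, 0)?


Transformation: rotation about the origin
Original point: (-8, 7)
Rule for 180 deg: (x, y) -> (-x, -y)
Apply: (-8, 7) -> (8, -7)
(8, -7)


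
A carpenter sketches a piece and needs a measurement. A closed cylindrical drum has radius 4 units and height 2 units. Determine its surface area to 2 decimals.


Shape: closed cylinder
Radius r = 4 units, Height h = 2 units
Formula: SA = 2*pi*r^2 + 2*pi*r*h = 2*pi*r*(r + h)
r + h = 6
2 * r * (r + h) = 2 * 4 * 6 = 48
SA = 48 * pi
SA = 150.8
150.8 units^2


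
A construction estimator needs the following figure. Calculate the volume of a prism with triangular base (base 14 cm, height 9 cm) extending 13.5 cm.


Shape: triangular prism
Triangle base = 14 cm, triangle height = 9 cm, prism length L = 13.5 cm
Formula: V = (1/2 * b * h_tri) * L
Cross-section area = 0.5 * 14 * 9 = 63
V = 63 * 13.5
V = 850.5
850.5 cm^3


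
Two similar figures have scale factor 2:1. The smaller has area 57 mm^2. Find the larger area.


Linear scale factor k = 2
Original area = 57 mm^2
Rule: under a linear scaling by k, areas scale by k^2.
k^2 = 2^2 = 4
New area = 57 * 4
New area = 228
228 mm^2


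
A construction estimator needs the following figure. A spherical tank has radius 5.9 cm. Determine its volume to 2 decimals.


Shape: sphere
Radius r = 5.9 cm
Formula: V = (4/3) * pi * r^3
r^3 = 205.379
(4/3) * 205.379 = 273.838667
V = 273.838667 * pi
V = 860.29
860.29 cm^3


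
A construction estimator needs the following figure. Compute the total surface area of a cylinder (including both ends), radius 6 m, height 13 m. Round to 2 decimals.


Shape: closed cylinder
Radius r = 6 m, Height h = 13 m
Formula: SA = 2*pi*r^2 + 2*pi*r*h = 2*pi*r*(r + h)
r + h = 19
2 * r * (r + h) = 2 * 6 * 19 = 228
SA = 228 * pi
SA = 716.28
716.28 m^2


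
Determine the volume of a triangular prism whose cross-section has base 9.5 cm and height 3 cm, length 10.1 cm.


Shape: triangular prism
Triangle base = 9.5 cm, triangle height = 3 cm, prism length L = 10.1 cm
Formula: V = (1/2 * b * h_tri) * L
Cross-section area = 0.5 * 9.5 * 3 = 14.25
V = 14.25 * 10.1
V = 143.925
143.925 cm^3


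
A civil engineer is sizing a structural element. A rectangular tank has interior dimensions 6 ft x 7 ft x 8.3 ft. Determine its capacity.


Shape: rectangular prism
l = 6 ft, w = 7 ft, h = 8.3 ft
Formula: V = l * w * h
V = 6 * 7 * 8.3
V = 42 * 8.3
V = 348.6
348.6 ft^3


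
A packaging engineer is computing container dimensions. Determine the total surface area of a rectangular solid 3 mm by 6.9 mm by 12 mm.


Shape: rectangular prism
l = 3 mm, w = 6.9 mm, h = 12 mm
Formula: SA = 2(lw + lh + wh)
lw = 20.7, lh = 36, wh = 82.8
lw + lh + wh = 139.5
SA = 2 * 139.5
SA = 279
279 mm^2


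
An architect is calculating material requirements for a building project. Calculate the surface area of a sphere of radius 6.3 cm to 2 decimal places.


Shape: sphere
Radius r = 6.3 cm
Formula: SA = 4 * pi * r^2
r^2 = 39.69
SA = 4 * pi * 39.69
SA = 158.76 * pi
SA = 498.76
498.76 cm^2


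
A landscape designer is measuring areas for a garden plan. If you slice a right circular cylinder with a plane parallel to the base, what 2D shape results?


Solid: right circular cylinder
Cutting plane: parallel to the base
Visualize the intersection of the plane with the solid's surface.
The boundary of the cut region is a circle.
circle


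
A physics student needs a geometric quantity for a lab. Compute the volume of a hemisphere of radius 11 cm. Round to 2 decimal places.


Shape: hemisphere (half of a sphere)
Radius r = 11 cm
Formula: V = (1/2) * (4/3) * pi * r^3 = (2/3) * pi * r^3
r^3 = 1331
(2/3) * 1331 = 887.333333
V = 887.333333 * pi
V = 2787.64
2787.64 cm^3


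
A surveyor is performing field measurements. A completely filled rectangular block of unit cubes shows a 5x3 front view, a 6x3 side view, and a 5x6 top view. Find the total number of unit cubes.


Orthographic views of a solid rectangular block:
Front view 5 x 3 -> length = 5, height = 3
Side view 6 x 3 -> width = 6, height = 3 (consistent)
Top view 5 x 6 -> confirms length = 5, width = 6
The block is 5 x 6 x 3.
Total unit cubes = 5 * 6 * 3 = 90
90 unit cubes


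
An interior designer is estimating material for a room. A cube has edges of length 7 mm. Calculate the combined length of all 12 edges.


Shape: cube
Side s = 7 mm
A cube has 12 edges, all equal.
Formula: total edge length = 12 * s
Total = 12 * 7
Total = 84
84 mm


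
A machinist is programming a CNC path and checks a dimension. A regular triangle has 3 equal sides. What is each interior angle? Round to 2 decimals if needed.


Shape: regular triangle (3 sides)
Formula: interior angle = (n - 2) * 180 / n
(n - 2) = 1
(n - 2) * 180 = 180
angle = 180 / 3
angle = 60
60 degrees


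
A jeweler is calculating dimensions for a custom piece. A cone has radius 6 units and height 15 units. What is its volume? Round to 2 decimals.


Shape: cone
Radius r = 6 units, Height h = 15 units
Formula: V = (1/3) * pi * r^2 * h
r^2 = 36
pi * r^2 * h = pi * 36 * 15 = 540 * pi
V = 540 * pi / 3
V = 565.49
565.49 units^3


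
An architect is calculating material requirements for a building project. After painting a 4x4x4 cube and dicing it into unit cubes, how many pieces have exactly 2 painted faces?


Large cube: 4 x 4 x 4, cut into unit cubes.
n = 4, so n - 2 = 2
Cubes with 2 painted faces lie along the edges, excluding corners.
A cube has 12 edges; each contributes (n - 2) = 2 such cubes.
Count = 12 * 2 = 24
24 unit cubes


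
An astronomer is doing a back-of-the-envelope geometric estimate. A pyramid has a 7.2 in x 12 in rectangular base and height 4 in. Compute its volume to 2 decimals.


Shape: rectangular pyramid
Base: 7.2 in x 12 in, Height h = 4 in
Formula: V = (1/3) * base_area * h
base_area = 7.2 * 12 = 86.4
base_area * h = 86.4 * 4 = 345.6
V = 345.6 / 3
V = 115.2
115.2 in^3


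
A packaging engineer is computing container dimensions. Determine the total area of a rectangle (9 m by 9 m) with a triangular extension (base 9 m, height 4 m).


Composite shape: rectangle + triangle
Rectangle area = 9 * 9 = 81
Triangle area = 0.5 * 9 * 4 = 18
Total = 81 + 18
Total = 99
99 m^2


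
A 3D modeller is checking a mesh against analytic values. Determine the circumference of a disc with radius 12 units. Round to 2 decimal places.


Shape: circle
Radius r = 12 units
Formula: C = 2 * pi * r
C = 2 * pi * 12
C = 24 * pi
C = 75.4
75.4 units


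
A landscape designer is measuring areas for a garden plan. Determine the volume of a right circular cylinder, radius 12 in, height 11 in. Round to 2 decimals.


Shape: cylinder
Radius r = 12 in, Height h = 11 in
Formula: V = pi * r^2 * h
r^2 = 144
V = pi * 144 * 11
V = 1584 * pi
V = 4976.28
4976.28 in^3


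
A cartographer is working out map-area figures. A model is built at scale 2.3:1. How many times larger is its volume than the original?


Linear scale factor k = 2.3
Rule: under a linear scaling by k, volumes scale by k^3.
k^3 = 2.3 * 2.3 * 2.3
k^3 = 5.29 * 2.3
k^3 = 12.167
Volume scales by a factor of 12.167.
12.167 (dimensionless)


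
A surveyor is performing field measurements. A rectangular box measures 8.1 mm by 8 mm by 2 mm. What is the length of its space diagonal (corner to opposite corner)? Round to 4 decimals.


Shape: rectangular box (space diagonal)
l = 8.1 mm, w = 8 mm, h = 2 mm
Visualize: the diagonal of the base, then a right triangle with that diagonal and the height.
Formula: d = sqrt(l^2 + w^2 + h^2)
l^2 + w^2 + h^2 = 65.61 + 64 + 4 = 133.61
d = sqrt(133.61)
d = 11.559
11.559 mm


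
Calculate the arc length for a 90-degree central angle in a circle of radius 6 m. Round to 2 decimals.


Shape: circular arc
Radius r = 6 m, Angle = 90 degrees
Formula: L = (angle/360) * 2 * pi * r
2 * pi * r = 12 * pi
L = (90/360) * 12 * pi
L = 3 * pi
L = 9.42
9.42 m


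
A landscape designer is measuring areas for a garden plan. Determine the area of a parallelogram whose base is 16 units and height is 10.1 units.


Shape: parallelogram
Base b = 16 units, Height h = 10.1 units
Formula: A = b * h
A = 16 * 10.1
A = 161.6
161.6 units^2


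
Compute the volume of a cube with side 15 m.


Shape: cube
Side s = 15 m
Formula: V = s^3
V = 15 * 15 * 15
V = 225 * 15
V = 3375
3375 m^3


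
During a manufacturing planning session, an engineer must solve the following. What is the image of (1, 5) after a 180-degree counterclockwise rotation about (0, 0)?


Transformation: rotation about the origin
Original point: (1, 5)
Rule for 180 deg: (x, y) -> (-x, -y)
Apply: (1, 5) -> (-1, -5)
(-1, -5)


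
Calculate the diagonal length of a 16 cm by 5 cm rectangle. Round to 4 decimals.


Shape: rectangle (diagonal via Pythagoras)
Sides: 16 cm and 5 cm
Formula: d = sqrt(l^2 + w^2)
l^2 = 256, w^2 = 25
l^2 + w^2 = 281
d = sqrt(281)
d = 16.7631
16.7631 cm


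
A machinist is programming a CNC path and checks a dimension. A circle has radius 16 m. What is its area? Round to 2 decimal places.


Shape: circle
Radius r = 16 m
Formula: A = pi * r^2
r^2 = 16^2 = 256
A = pi * 256
A = 804.25
804.25 m^2


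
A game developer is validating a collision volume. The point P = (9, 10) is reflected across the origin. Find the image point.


Transformation: reflection
Original point: (9, 10)
Rule for reflection through the origin: (x, y) -> (-x, -y)
Apply: (9, 10) -> (-9, -10)
(-9, -10)


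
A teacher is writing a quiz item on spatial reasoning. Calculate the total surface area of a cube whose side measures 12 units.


Shape: cube
Side s = 12 units
A cube has 6 square faces.
Formula: SA = 6 * s^2
s^2 = 144
SA = 6 * 144
SA = 864
864 units^2


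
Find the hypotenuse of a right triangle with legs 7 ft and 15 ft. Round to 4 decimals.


Shape: right triangle
Legs a = 7 ft, b = 15 ft
Formula: c = sqrt(a^2 + b^2)
a^2 = 49, b^2 = 225
a^2 + b^2 = 274
c = sqrt(274)
c = 16.5529
16.5529 ft


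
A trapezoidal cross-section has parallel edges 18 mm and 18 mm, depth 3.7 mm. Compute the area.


Shape: trapezoid
Parallel sides a = 18 mm, b = 18 mm; Height h = 3.7 mm
Formula: A = (a + b) * h / 2
a + b = 18 + 18 = 36
A = 36 * 3.7 / 2
A = 133.2 / 2
A = 66.6
66.6 mm^2


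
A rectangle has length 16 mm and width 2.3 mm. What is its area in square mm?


Shape: rectangle
Length l = 16 mm, Width w = 2.3 mm
Formula: A = l * w
A = 16 * 2.3
A = 36.8
36.8 mm^2


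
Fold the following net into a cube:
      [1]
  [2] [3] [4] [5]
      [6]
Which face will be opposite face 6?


Net: cross layout. Take square 3 as the base (bottom).
Fold the four squares in the horizontal row up around 3: 2 -> left, 4 -> right, 5 wraps to the top.
Fold 1 and 6 up from 3: 1 -> back, 6 -> front.
Opposite pairs are therefore: (1, 6), (2, 4), (3, 5).
Face 6 is opposite face 1.
face 1


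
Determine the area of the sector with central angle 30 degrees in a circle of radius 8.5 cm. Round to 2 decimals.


Shape: circular sector
Radius r = 8.5 cm, Angle = 30 degrees
Formula: A = (angle/360) * pi * r^2
r^2 = 72.25
Fraction of circle = 30/360
A = (30/360) * pi * 72.25
A = 6.020833 * pi
A = 18.92
18.92 cm^2


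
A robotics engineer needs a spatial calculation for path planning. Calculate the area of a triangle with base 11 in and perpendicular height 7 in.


Shape: triangle
Base b = 11 in, Height h = 7 in
Formula: A = (1/2) * b * h
A = 0.5 * 11 * 7
A = 0.5 * 77
A = 38.5
38.5 in^2


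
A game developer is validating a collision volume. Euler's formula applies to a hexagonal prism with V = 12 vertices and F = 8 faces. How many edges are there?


Polyhedron: hexagonal prism
Euler's formula for convex polyhedra: V - E + F = 2
Given: V = 12 vertices and F = 8 faces
Solve for E:
E = V + F - 2 = 12 + 8 - 2 = 18
18 edges


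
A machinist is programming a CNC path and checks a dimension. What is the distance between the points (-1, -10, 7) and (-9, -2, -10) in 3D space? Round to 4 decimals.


3D distance between two points
P1 = (-1, -10, 7), P2 = (-9, -2, -10)
Formula: d = sqrt((x2-x1)^2 + (y2-y1)^2 + (z2-z1)^2)
dx = -9 - -1 = -8
dy = -2 - -10 = 8
dz = -10 - 7 = -17
dx^2 + dy^2 + dz^2 = 64 + 64 + 289 = 417
d = sqrt(417)
d = 20.4206
20.4206 units


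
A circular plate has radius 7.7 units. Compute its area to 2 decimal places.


Shape: circle
Radius r = 7.7 units
Formula: A = pi * r^2
r^2 = 7.7^2 = 59.29
A = pi * 59.29
A = 186.27
186.27 units^2


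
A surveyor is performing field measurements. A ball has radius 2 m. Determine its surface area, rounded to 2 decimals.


Shape: sphere
Radius r = 2 m
Formula: SA = 4 * pi * r^2
r^2 = 4
SA = 4 * pi * 4
SA = 16 * pi
SA = 50.27
50.27 m^2


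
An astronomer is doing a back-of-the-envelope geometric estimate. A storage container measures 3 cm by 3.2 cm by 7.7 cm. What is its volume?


Shape: rectangular prism
l = 3 cm, w = 3.2 cm, h = 7.7 cm
Formula: V = l * w * h
V = 3 * 3.2 * 7.7
V = 9.6 * 7.7
V = 73.92
73.92 cm^3


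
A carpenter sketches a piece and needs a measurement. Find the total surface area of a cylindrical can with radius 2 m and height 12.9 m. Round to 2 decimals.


Shape: closed cylinder
Radius r = 2 m, Height h = 12.9 m
Formula: SA = 2*pi*r^2 + 2*pi*r*h = 2*pi*r*(r + h)
r + h = 14.9
2 * r * (r + h) = 2 * 2 * 14.9 = 59.6
SA = 59.6 * pi
SA = 187.24
187.24 m^2


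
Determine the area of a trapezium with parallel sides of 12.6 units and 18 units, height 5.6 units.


Shape: trapezoid
Parallel sides a = 12.6 units, b = 18 units; Height h = 5.6 units
Formula: A = (a + b) * h / 2
a + b = 12.6 + 18 = 30.6
A = 30.6 * 5.6 / 2
A = 171.36 / 2
A = 85.68
85.68 units^2


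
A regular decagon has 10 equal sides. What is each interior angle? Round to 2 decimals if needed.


Shape: regular decagon (10 sides)
Formula: interior angle = (n - 2) * 180 / n
(n - 2) = 8
(n - 2) * 180 = 1440
angle = 1440 / 10
angle = 144
144 degrees


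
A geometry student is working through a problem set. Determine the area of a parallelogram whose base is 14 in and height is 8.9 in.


Shape: parallelogram
Base b = 14 in, Height h = 8.9 in
Formula: A = b * h
A = 14 * 8.9
A = 124.6
124.6 in^2
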